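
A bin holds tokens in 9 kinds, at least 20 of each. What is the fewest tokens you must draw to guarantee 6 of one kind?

In the worst case you draw 5 of each of the 9 kinds: 9 × 5 = 45.
One more forces 6 of some kind, so 45 + 1 = 46.

46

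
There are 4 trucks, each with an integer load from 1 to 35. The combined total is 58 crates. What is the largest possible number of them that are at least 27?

2

If k of the values are ≥ 27, the total is ≥ 27k + 1(4 − k).
Setting 27k + 1(4 − k) ≤ 58 gives 26k ≤ 54, so k ≤ 2.
k = 2 is achieved by 2 values at 27 and 2 at 1, total 56; add 2 to one value (staying below 27) to reach 58.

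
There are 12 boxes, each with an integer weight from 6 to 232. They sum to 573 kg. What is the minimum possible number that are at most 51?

2

Let j be the number exceeding 51. Then the total is ≥ 52·j + 6·(12 − j) = 72 + 46j.
So 46j ≤ 501 and j ≤ 10; hence at least 12 − 10 = 2 are ≤ 51.
Exactly 2 works: 2 values at 6 and 10 at 52 total 532; raise one of the low values by 41 (still ≤ 51) to hit 573.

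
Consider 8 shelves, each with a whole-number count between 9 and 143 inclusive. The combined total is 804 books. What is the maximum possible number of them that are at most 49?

Suppose k of them are at most 49. Those contribute at most 49 each and the rest at most 143 each.
So the total is at most 49k + 143(8 − k) = 1144 − 94k. This must still be ≥ 804, so k ≤ 3.
k = 3 is achieved by 3 values at 49 and 5 at 143, total 862; lower one of the 143's by 58 (still > 49) to reach 804.

3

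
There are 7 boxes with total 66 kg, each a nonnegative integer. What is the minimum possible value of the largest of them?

The 7 values sum to 66, so their maximum is at least ⌈66/7⌉ = 10.
Taking 4 copies of 9 and 3 copies of 10 gives exactly 66, so 10 is attained.

10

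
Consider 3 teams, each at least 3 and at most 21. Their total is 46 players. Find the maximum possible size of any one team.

To make one team as large as possible, make the other 2 as small as possible.
The other 2 contribute at least 2 × 3 = 6, leaving at most 46 − 6 = 40.
But each team is capped at 21, so the maximum is 21.
Achievable: one at 21 and the other 2 totalling 25, which fits since 2 × 3 ≤ 25 ≤ 2 × 21.

21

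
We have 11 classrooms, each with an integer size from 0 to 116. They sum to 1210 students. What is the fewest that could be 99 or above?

Each value short of 99 is at most 98, costing at least 116 − 98 = 18 against the maximum total of 1276.
We can afford to lose at most 1276 − 1210 = 66, so at most ⌊66/18⌋ = 3 fall short, and at least 8 are ≥ 99.
Exactly 8 works: 8 values at 116 and 3 at 98 total 1222; lower one of the high values by 12 (still ≥ 99) to hit 1210.

8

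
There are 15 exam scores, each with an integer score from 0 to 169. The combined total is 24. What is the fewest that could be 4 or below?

11

Each value above 4 is at least 5, contributing at least 5 − 0 = 5 above the floor 0.
The sum exceeds the floor total 0 by 24, so at most ⌊24/5⌋ = 4 exceed 4, and at least 11 are ≤ 4.
Exactly 11 works: 11 values at 0 and 4 at 5 total 20; raise one of the low values by 4 (still ≤ 4) to hit 24.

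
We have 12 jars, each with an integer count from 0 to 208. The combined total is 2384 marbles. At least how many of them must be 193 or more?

Each value short of 193 is at most 192, costing at least 208 − 192 = 16 against the maximum total of 2496.
We can afford to lose at most 2496 − 2384 = 112, so at most ⌊112/16⌋ = 7 fall short, and at least 5 are ≥ 193.
Exactly 5 works: 5 values at 208 and 7 at 192 total 2384.

5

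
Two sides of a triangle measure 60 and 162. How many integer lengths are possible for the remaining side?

119

The triangle inequality gives |60 − 162| < c < 60 + 162, i.e. 102 < c < 222.
So c can be any integer from 103 to 221: 119 values.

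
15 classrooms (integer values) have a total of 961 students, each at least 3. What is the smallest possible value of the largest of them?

65

The 15 values sum to 961, so their maximum is at least ⌈961/15⌉ = 65.
Taking 14 copies of 64 and 1 copy of 65 gives exactly 961, so 65 is attained.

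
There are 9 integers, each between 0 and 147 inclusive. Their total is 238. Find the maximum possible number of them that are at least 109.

2

Suppose k of them are at least 109. Those contribute at least 109 each and the other 9 − k at least 0 each.
So the total is at least 109k + 0(9 − k) = 0 + 109k. This must be ≤ 238, giving k ≤ 2.
k = 2 is achieved by 2 values at 109 and 7 at 0, total 218; add 20 to one value (staying below 109) to reach 238.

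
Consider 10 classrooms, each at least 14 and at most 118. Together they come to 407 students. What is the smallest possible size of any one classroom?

14

Minimizing one value means maximizing the remaining 9.
The other 9 can take up 9 × 118 = 1062 ≥ 407 − 14, so one classroom can sit at its floor of 14.
Achievable: one at 14 and the other 9 totalling 393, which fits since 9 × 14 ≤ 393 ≤ 9 × 118.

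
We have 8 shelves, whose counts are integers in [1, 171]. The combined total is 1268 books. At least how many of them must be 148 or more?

Suppose at most 8 − j of them reach 148; then j values are ≤ 147 and the rest ≤ 171.
The total is then ≤ 147·j + 171·(8 − j) = 1368 − 24j. For this to be ≥ 1268 we need j ≤ 4, so at least 8 − 4 = 4 must reach 148.
Exactly 4 works: 4 values at 171 and 4 at 147 total 1272; lower one of the high values by 4 (still ≥ 148) to hit 1268.

4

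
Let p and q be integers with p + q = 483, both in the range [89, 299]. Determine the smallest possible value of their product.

Since p + q is fixed, pushing one of them to its bound minimizes the product.
At the endpoint p = 184, q = 483 − 184 = 299, so pq = 184 × 299 = 55016.

55016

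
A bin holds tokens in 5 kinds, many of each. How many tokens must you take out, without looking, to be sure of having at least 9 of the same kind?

You could draw 8 of every kind without reaching 9 of any — 40 in all.
One more forces 9 of some kind, so 40 + 1 = 41.

41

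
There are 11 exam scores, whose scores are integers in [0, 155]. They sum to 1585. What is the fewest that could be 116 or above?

8

Each value short of 116 is at most 115, costing at least 155 − 115 = 40 against the maximum total of 1705.
We can afford to lose at most 1705 − 1585 = 120, so at most ⌊120/40⌋ = 3 fall short, and at least 8 are ≥ 116.
Exactly 8 works: 8 values at 155 and 3 at 115 total 1585.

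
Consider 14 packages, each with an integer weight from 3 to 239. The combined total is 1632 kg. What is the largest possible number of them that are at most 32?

Suppose k of them are at most 32. Those contribute at most 32 each and the rest at most 239 each.
So the total is at most 32k + 239(14 − k) = 3346 − 207k. This must still be ≥ 1632, so k ≤ 8.
k = 8 is achieved by 8 values at 32 and 6 at 239, total 1690; lower one of the 239's by 58 (still > 32) to reach 1632.

8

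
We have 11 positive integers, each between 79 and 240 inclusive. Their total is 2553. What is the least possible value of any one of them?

Minimizing one value means maximizing the remaining 10.
The other 10 contribute at most 10 × 240 = 2400, leaving at least 2553 − 2400 = 153.
Since 153 ≥ 79, this is achievable: one at 153 and 10 at 240.

153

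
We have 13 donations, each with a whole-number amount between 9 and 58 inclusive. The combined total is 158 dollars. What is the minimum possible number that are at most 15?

Each value above 15 is at least 16, contributing at least 16 − 9 = 7 above the floor 9.
The sum exceeds the floor total 117 by 41, so at most ⌊41/7⌋ = 5 exceed 15, and at least 8 are ≤ 15.
Exactly 8 works: 8 values at 9 and 5 at 16 total 152; raise one of the low values by 6 (still ≤ 15) to hit 158.

8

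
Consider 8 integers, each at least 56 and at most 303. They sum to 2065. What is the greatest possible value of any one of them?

Maximizing one value means minimizing the remaining 7.
The other 7 contribute at least 7 × 56 = 392, leaving at most 2065 − 392 = 1673.
But each integer is capped at 303, so the maximum is 303.
Achievable: one at 303 and the other 7 totalling 1762, which fits since 7 × 56 ≤ 1762 ≤ 7 × 303.

303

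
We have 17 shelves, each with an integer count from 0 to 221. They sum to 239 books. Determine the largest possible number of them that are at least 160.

With k values at 160 or above and the rest at least 0, the sum is at least 0 + 160k.
Since the sum is 239, we need 160k ≤ 239, i.e. k ≤ 1.
k = 1 is achieved by 1 value at 160 and 16 at 0, total 160; add 79 to one value (staying below 160) to reach 239.

1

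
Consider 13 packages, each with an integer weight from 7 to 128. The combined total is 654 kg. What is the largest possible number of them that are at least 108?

5

Suppose k of them are at least 108. Those contribute at least 108 each and the other 13 − k at least 7 each.
So the total is at least 108k + 7(13 − k) = 91 + 101k. This must be ≤ 654, giving k ≤ 5.
k = 5 is achieved by 5 values at 108 and 8 at 7, total 596; add 58 to one value (staying below 108) to reach 654.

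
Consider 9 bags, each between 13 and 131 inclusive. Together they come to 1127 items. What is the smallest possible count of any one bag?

To make one bag as small as possible, make the other 8 as large as possible.
The other 8 contribute at most 8 × 131 = 1048, leaving at least 1127 − 1048 = 79.
Since 79 ≥ 13, this is achievable: one at 79 and 8 at 131.

79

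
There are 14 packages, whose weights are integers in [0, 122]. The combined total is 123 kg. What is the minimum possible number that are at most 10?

Each value above 10 is at least 11, contributing at least 11 − 0 = 11 above the floor 0.
The sum exceeds the floor total 0 by 123, so at most ⌊123/11⌋ = 11 exceed 10, and at least 3 are ≤ 10.
Exactly 3 works: 3 values at 0 and 11 at 11 total 121; raise one of the low values by 2 (still ≤ 10) to hit 123.

3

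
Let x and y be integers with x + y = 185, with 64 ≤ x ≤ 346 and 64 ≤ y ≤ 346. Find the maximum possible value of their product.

8556

xy = x(185 − x) is maximized when x is as near 185/2 as the bounds allow.
Taking x = 92 and y = 93 (both in [64, 346]) gives xy = 8556.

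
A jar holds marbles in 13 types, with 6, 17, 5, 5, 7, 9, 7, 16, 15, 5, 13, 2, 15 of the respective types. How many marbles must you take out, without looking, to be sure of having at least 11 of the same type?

97

In the worst case you take as many as possible of each type without reaching 11: 6 + 10 + 5 + 5 + 7 + 9 + 7 + 10 + 10 + 5 + 10 + 2 + 10 = 96.
The next one must give 11 of some type, so 96 + 1 = 97.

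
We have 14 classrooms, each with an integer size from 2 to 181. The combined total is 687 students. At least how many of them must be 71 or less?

5

Each value above 71 is at least 72, contributing at least 72 − 2 = 70 above the floor 2.
The sum exceeds the floor total 28 by 659, so at most ⌊659/70⌋ = 9 exceed 71, and at least 5 are ≤ 71.
Exactly 5 works: 5 values at 2 and 9 at 72 total 658; raise one of the low values by 29 (still ≤ 71) to hit 687.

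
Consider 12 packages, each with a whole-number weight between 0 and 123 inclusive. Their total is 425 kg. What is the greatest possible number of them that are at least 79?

Suppose k of them are at least 79. Those contribute at least 79 each and the other 12 − k at least 0 each.
So the total is at least 79k + 0(12 − k) = 0 + 79k. This must be ≤ 425, giving k ≤ 5.
k = 5 is achieved by 5 values at 79 and 7 at 0, total 395; add 30 to one value (staying below 79) to reach 425.

5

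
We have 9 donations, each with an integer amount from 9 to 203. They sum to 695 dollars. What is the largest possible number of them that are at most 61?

7

Suppose k of them are at most 61. Those contribute at most 61 each and the rest at most 203 each.
So the total is at most 61k + 203(9 − k) = 1827 − 142k. This must still be ≥ 695, so k ≤ 7.
k = 7 is achieved by 7 values at 61 and 2 at 203, total 833; lower one of the 203's by 138 (still > 61) to reach 695.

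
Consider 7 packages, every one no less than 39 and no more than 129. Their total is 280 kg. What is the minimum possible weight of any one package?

Minimizing one value means maximizing the remaining 6.
The other 6 can take up 6 × 129 = 774 ≥ 280 − 39, so one package can sit at its floor of 39.
Achievable: one at 39 and the other 6 totalling 241, which fits since 6 × 39 ≤ 241 ≤ 6 × 129.

39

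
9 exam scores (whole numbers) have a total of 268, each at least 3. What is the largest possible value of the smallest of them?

The 9 values sum to 268, so their minimum is at most ⌊268/9⌋ = 29.
Equality holds with 2 values of 29 and 7 values of 30.

29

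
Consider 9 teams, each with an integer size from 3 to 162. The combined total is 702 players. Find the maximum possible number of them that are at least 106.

Suppose k of them are at least 106. Those contribute at least 106 each and the other 9 − k at least 3 each.
So the total is at least 106k + 3(9 − k) = 27 + 103k. This must be ≤ 702, giving k ≤ 6.
k = 6 is achieved by 6 values at 106 and 3 at 3, total 645; add 57 to one value (staying below 106) to reach 702.

6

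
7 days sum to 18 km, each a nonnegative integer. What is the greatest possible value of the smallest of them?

2

The 7 values sum to 18, so their minimum is at most ⌊18/7⌋ = 2.
Achievable: 3 of them at 2 and 4 at 3 total 18.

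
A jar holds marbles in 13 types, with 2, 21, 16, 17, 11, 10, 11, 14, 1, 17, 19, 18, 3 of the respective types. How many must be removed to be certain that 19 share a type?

157

In the worst case you take as many as possible of each type without reaching 19: 2 + 18 + 16 + 17 + 11 + 10 + 11 + 14 + 1 + 17 + 18 + 18 + 3 = 156.
The next one must give 19 of some type, so 156 + 1 = 157.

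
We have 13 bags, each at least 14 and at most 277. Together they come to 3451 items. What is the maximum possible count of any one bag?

To make one bag as large as possible, make the other 12 as small as possible.
The other 12 contribute at least 12 × 14 = 168, leaving at most 3451 − 168 = 3283.
But each bag is capped at 277, so the maximum is 277.
Achievable: one at 277 and the other 12 totalling 3174, which fits since 12 × 14 ≤ 3174 ≤ 12 × 277.

277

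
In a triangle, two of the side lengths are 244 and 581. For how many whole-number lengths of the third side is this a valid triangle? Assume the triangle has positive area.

The triangle inequality gives |244 − 581| < c < 244 + 581, i.e. 337 < c < 825.
So c can be any integer from 338 to 824: 487 values.

487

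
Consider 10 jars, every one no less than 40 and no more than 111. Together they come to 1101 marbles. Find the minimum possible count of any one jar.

Minimizing one value means maximizing the remaining 9.
The other 9 contribute at most 9 × 111 = 999, leaving at least 1101 − 999 = 102.
Since 102 ≥ 40, this is achievable: one at 102 and 9 at 111.

102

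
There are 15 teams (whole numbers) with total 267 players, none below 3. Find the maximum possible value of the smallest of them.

17

The average is 267/15 < 18, so some value is ≤ 17.
Taking 3 copies of 17 and 12 copies of 18 gives exactly 267, so 17 is attained.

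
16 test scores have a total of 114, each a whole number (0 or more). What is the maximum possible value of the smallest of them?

The 16 values sum to 114, so their minimum is at most ⌊114/16⌋ = 7.
Achievable: 14 of them at 7 and 2 at 8 total 114.

7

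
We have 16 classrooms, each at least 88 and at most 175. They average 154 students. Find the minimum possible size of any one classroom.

Minimizing one value means maximizing the remaining 15.
The total is 16 × 154 = 2464.
The other 15 can take up 15 × 175 = 2625 ≥ 2464 − 88, so one classroom can sit at its floor of 88.
Achievable: one at 88 and the other 15 totalling 2376, which fits since 15 × 88 ≤ 2376 ≤ 15 × 175.

88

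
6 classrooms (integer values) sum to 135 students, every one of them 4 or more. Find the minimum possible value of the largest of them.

The average is 135/6 > 22, so not all 6 can be 22 or less; the largest is ≥ 23.
Achievable: 3 of them at 23 and 3 at 22 total 135.

23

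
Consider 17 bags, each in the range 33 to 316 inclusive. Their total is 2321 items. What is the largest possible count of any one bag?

316

To make one bag as large as possible, make the other 16 as small as possible.
The other 16 contribute at least 16 × 33 = 528, leaving at most 2321 − 528 = 1793.
But each bag is capped at 316, so the maximum is 316.
Achievable: one at 316 and the other 16 totalling 2005, which fits since 16 × 33 ≤ 2005 ≤ 16 × 316.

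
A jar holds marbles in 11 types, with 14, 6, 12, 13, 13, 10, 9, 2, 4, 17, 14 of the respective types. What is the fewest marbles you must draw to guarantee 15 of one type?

112

In the worst case you take as many as possible of each type without reaching 15: 14 + 6 + 12 + 13 + 13 + 10 + 9 + 2 + 4 + 14 + 14 = 111.
The next one must give 15 of some type, so 111 + 1 = 112.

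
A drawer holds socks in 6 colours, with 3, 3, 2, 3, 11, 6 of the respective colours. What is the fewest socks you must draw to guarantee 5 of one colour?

20

In the worst case you take as many as possible of each colour without reaching 5: 3 + 3 + 2 + 3 + 4 + 4 = 19.
The next one must give 5 of some colour, so 19 + 1 = 20.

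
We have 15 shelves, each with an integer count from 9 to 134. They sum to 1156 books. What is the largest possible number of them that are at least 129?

Suppose k of them are at least 129. Those contribute at least 129 each and the other 15 − k at least 9 each.
So the total is at least 129k + 9(15 − k) = 135 + 120k. This must be ≤ 1156, giving k ≤ 8.
k = 8 is achieved by 8 values at 129 and 7 at 9, total 1095; add 61 to one value (staying below 129) to reach 1156.

8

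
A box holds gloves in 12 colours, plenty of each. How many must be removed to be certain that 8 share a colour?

In the worst case you draw 7 of each of the 12 colours: 12 × 7 = 84.
One more forces 8 of some colour, so 84 + 1 = 85.

85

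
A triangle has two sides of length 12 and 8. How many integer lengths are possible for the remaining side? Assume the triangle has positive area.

The triangle inequality gives |12 − 8| < c < 12 + 8, i.e. 4 < c < 20.
So c can be any integer from 5 to 19: 15 values.

15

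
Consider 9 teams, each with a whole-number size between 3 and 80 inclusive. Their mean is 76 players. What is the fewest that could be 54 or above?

8

The total is 9 × 76 = 684.
If only k of them are at least 54, the other 9 − k are at most 53, so the total is at most k·80 + (9 − k)·53.
This must reach 684, so k·80 + (9 − k)·53 ≥ 684, giving k ≥ 8.
Exactly 8 works: 8 values at 80 and 1 at 53 total 693; lower one of the high values by 9 (still ≥ 54) to hit 684.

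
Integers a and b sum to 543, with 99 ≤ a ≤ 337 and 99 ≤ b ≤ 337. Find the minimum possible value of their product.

For a fixed sum, ab is smallest when a and b are as far apart as possible.
The extreme feasible split is a = 206, b = 337, giving ab = 69422.

69422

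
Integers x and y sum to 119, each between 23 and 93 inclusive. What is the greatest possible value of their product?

For a fixed sum, the product xy is largest when x and y are as close as possible.
Taking x = 59 and y = 60 (both in [23, 93]) gives xy = 3540.

3540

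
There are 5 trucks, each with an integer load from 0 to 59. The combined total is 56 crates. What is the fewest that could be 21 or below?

Let j be the number exceeding 21. Then the total is ≥ 22·j + 0·(5 − j) = 0 + 22j.
So 22j ≤ 56 and j ≤ 2; hence at least 5 − 2 = 3 are ≤ 21.
Exactly 3 works: 3 values at 0 and 2 at 22 total 44; raise one of the low values by 12 (still ≤ 21) to hit 56.

3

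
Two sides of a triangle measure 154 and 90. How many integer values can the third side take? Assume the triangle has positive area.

179

The triangle inequality gives |154 − 90| < c < 154 + 90, i.e. 64 < c < 244.
So c can be any integer from 65 to 243: 179 values.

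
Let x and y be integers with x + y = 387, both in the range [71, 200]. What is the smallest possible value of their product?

37400

xy = x(387 − x) is concave in x, so over [187, 200] it is minimized at an endpoint.
At the endpoint x = 187, y = 387 − 187 = 200, so xy = 187 × 200 = 37400.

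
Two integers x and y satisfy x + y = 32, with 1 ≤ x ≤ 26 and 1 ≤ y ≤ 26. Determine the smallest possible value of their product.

xy = x(32 − x) is concave in x, so over [6, 26] it is minimized at an endpoint.
At the endpoint x = 6, y = 32 − 6 = 26, so xy = 6 × 26 = 156.

156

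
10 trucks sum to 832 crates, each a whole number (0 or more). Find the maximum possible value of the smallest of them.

The average is 832/10 < 84, so some value is ≤ 83.
Achievable: 8 of them at 83 and 2 at 84 total 832.

83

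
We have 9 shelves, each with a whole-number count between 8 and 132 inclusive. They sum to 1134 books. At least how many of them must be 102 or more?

Suppose at most 9 − j of them reach 102; then j values are ≤ 101 and the rest ≤ 132.
The total is then ≤ 101·j + 132·(9 − j) = 1188 − 31j. For this to be ≥ 1134 we need j ≤ 1, so at least 9 − 1 = 8 must reach 102.
Exactly 8 works: 8 values at 132 and 1 at 101 total 1157; lower one of the high values by 23 (still ≥ 102) to hit 1134.

8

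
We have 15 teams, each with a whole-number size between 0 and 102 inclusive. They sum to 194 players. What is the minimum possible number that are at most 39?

Let j be the number exceeding 39. Then the total is ≥ 40·j + 0·(15 − j) = 0 + 40j.
So 40j ≤ 194 and j ≤ 4; hence at least 15 − 4 = 11 are ≤ 39.
Exactly 11 works: 11 values at 0 and 4 at 40 total 160; raise one of the low values by 34 (still ≤ 39) to hit 194.

11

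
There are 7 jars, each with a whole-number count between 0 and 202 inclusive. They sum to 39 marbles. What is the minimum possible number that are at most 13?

5

If only k of them are at most 13, the other 7 − k are at least 14, so the total is at least (7 − k)·14 + k·0.
This is ≤ 39, so (7 − k)·14 + 0k ≤ 39, which gives k ≥ 5.
Exactly 5 works: 5 values at 0 and 2 at 14 total 28; raise one of the low values by 11 (still ≤ 13) to hit 39.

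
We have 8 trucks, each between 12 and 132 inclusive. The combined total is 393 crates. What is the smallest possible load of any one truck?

12

To make one truck as small as possible, make the other 7 as large as possible.
The other 7 can take up 7 × 132 = 924 ≥ 393 − 12, so one truck can sit at its floor of 12.
Achievable: one at 12 and the other 7 totalling 381, which fits since 7 × 12 ≤ 381 ≤ 7 × 132.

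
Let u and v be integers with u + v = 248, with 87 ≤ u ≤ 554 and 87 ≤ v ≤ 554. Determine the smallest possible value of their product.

uv = u(248 − u) is concave in u, so over [87, 161] it is minimized at an endpoint.
At the endpoint u = 87, v = 248 − 87 = 161, so uv = 87 × 161 = 14007.

14007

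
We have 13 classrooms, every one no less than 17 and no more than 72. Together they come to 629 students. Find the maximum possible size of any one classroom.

Maximizing one value means minimizing the remaining 12.
The other 12 contribute at least 12 × 17 = 204, leaving at most 629 − 204 = 425.
But each classroom is capped at 72, so the maximum is 72.
Achievable: one at 72 and the other 12 totalling 557, which fits since 12 × 17 ≤ 557 ≤ 12 × 72.

72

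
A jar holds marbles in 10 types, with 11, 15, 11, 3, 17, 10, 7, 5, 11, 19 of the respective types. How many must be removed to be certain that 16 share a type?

104

In the worst case you take as many as possible of each type without reaching 16: 11 + 15 + 11 + 3 + 15 + 10 + 7 + 5 + 11 + 15 = 103.
The next one must give 16 of some type, so 103 + 1 = 104.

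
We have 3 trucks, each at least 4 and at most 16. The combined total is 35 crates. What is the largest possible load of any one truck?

16

Maximizing one value means minimizing the remaining 2.
The other 2 contribute at least 2 × 4 = 8, leaving at most 35 − 8 = 27.
But each truck is capped at 16, so the maximum is 16.
Achievable: one at 16 and the other 2 totalling 19, which fits since 2 × 4 ≤ 19 ≤ 2 × 16.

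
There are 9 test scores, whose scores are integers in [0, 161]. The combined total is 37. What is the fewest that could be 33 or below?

Let j be the number exceeding 33. Then the total is ≥ 34·j + 0·(9 − j) = 0 + 34j.
So 34j ≤ 37 and j ≤ 1; hence at least 9 − 1 = 8 are ≤ 33.
Exactly 8 works: 8 values at 0 and 1 at 34 total 34; raise one of the low values by 3 (still ≤ 33) to hit 37.

8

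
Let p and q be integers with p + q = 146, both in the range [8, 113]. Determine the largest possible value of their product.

5329

With p + q fixed, pq peaks when the two are closest together.
Taking p = 73 and q = 73 (both in [8, 113]) gives pq = 5329.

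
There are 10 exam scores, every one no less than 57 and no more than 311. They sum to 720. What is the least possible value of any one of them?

To make one score as small as possible, make the other 9 as large as possible.
The other 9 can take up 9 × 311 = 2799 ≥ 720 − 57, so one score can sit at its floor of 57.
Achievable: one at 57 and the other 9 totalling 663, which fits since 9 × 57 ≤ 663 ≤ 9 × 311.

57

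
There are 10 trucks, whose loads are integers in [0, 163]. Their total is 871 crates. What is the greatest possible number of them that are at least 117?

With k values at 117 or above and the rest at least 0, the sum is at least 0 + 117k.
Since the sum is 871, we need 117k ≤ 871, i.e. k ≤ 7.
k = 7 is achieved by 7 values at 117 and 3 at 0, total 819; add 52 to one value (staying below 117) to reach 871.

7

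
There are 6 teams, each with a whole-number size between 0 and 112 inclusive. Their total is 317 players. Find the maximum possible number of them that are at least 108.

With k values at 108 or above and the rest at least 0, the sum is at least 0 + 108k.
Since the sum is 317, we need 108k ≤ 317, i.e. k ≤ 2.
k = 2 is achieved by 2 values at 108 and 4 at 0, total 216; add 101 to one value (staying below 108) to reach 317.

2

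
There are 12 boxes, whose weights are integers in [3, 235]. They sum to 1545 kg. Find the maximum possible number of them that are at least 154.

9

If k of the values are ≥ 154, the total is ≥ 154k + 3(12 − k).
Setting 154k + 3(12 − k) ≤ 1545 gives 151k ≤ 1509, so k ≤ 9.
k = 9 is achieved by 9 values at 154 and 3 at 3, total 1395; add 150 to one value (staying below 154) to reach 1545.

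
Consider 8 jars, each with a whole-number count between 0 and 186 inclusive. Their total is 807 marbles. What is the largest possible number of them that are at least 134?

6

If k of the values are ≥ 134, the total is ≥ 134k + 0(8 − k).
Setting 134k + 0(8 − k) ≤ 807 gives 134k ≤ 807, so k ≤ 6.
k = 6 is achieved by 6 values at 134 and 2 at 0, total 804; add 3 to one value (staying below 134) to reach 807.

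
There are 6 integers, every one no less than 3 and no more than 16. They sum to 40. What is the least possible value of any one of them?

3

To make one integer as small as possible, make the other 5 as large as possible.
The other 5 can take up 5 × 16 = 80 ≥ 40 − 3, so one integer can sit at its floor of 3.
Achievable: one at 3 and the other 5 totalling 37, which fits since 5 × 3 ≤ 37 ≤ 5 × 16.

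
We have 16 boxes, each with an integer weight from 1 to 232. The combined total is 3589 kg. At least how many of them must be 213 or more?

10

If only k of them are at least 213, the other 16 − k are at most 212, so the total is at most k·232 + (16 − k)·212.
This must reach 3589, so k·232 + (16 − k)·212 ≥ 3589, giving k ≥ 10.
Exactly 10 works: 10 values at 232 and 6 at 212 total 3592; lower one of the high values by 3 (still ≥ 213) to hit 3589.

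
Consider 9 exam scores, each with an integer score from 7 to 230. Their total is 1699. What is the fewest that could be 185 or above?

1

If only k of them are at least 185, the other 9 − k are at most 184, so the total is at most k·230 + (9 − k)·184.
This must reach 1699, so k·230 + (9 − k)·184 ≥ 1699, giving k ≥ 1.
Exactly 1 works: 1 value at 230 and 8 at 184 total 1702; lower one of the high values by 3 (still ≥ 185) to hit 1699.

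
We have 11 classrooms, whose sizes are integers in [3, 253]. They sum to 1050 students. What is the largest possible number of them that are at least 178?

With k values at 178 or above and the rest at least 3, the sum is at least 33 + 175k.
Since the sum is 1050, we need 175k ≤ 1017, i.e. k ≤ 5.
k = 5 is achieved by 5 values at 178 and 6 at 3, total 908; add 142 to one value (staying below 178) to reach 1050.

5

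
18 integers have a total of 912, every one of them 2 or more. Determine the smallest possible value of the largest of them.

The average is 912/18 > 50, so not all 18 can be 50 or less; the largest is ≥ 51.
Taking 6 copies of 50 and 12 copies of 51 gives exactly 912, so 51 is attained.

51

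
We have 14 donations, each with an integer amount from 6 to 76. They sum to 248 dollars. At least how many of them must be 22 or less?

5

If only k of them are at most 22, the other 14 − k are at least 23, so the total is at least (14 − k)·23 + k·6.
This is ≤ 248, so (14 − k)·23 + 6k ≤ 248, which gives k ≥ 5.
Exactly 5 works: 5 values at 6 and 9 at 23 total 237; raise one of the low values by 11 (still ≤ 22) to hit 248.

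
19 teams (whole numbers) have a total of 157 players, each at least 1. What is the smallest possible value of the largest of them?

If every one of the 19 were at most 8, the total would be at most 19 × 8 = 152 < 157.
Taking 14 copies of 8 and 5 copies of 9 gives exactly 157, so 9 is attained.

9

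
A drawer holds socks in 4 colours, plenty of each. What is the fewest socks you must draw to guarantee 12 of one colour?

45

In the worst case you draw 11 of each of the 4 colours: 4 × 11 = 44.
One more forces 12 of some colour, so 44 + 1 = 45.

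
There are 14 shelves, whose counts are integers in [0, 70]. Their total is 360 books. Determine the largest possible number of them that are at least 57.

Suppose k of them are at least 57. Those contribute at least 57 each and the other 14 − k at least 0 each.
So the total is at least 57k + 0(14 − k) = 0 + 57k. This must be ≤ 360, giving k ≤ 6.
k = 6 is achieved by 6 values at 57 and 8 at 0, total 342; add 18 to one value (staying below 57) to reach 360.

6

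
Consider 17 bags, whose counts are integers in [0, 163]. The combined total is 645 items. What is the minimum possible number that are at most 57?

If only k of them are at most 57, the other 17 − k are at least 58, so the total is at least (17 − k)·58 + k·0.
This is ≤ 645, so (17 − k)·58 + 0k ≤ 645, which gives k ≥ 6.
Exactly 6 works: 6 values at 0 and 11 at 58 total 638; raise one of the low values by 7 (still ≤ 57) to hit 645.

6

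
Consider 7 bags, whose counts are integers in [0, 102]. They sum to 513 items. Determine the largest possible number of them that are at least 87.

If k of the values are ≥ 87, the total is ≥ 87k + 0(7 − k).
Setting 87k + 0(7 − k) ≤ 513 gives 87k ≤ 513, so k ≤ 5.
k = 5 is achieved by 5 values at 87 and 2 at 0, total 435; add 78 to one value (staying below 87) to reach 513.

5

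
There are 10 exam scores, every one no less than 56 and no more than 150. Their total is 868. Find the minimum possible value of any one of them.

To make one score as small as possible, make the other 9 as large as possible.
The other 9 can take up 9 × 150 = 1350 ≥ 868 − 56, so one score can sit at its floor of 56.
Achievable: one at 56 and the other 9 totalling 812, which fits since 9 × 56 ≤ 812 ≤ 9 × 150.

56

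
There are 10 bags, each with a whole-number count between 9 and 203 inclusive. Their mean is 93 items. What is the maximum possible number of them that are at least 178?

The total is 10 × 93 = 930.
With k values at 178 or above and the rest at least 9, the sum is at least 90 + 169k.
Since the sum is 930, we need 169k ≤ 840, i.e. k ≤ 4.
k = 4 is achieved by 4 values at 178 and 6 at 9, total 766; add 164 to one value (staying below 178) to reach 930.

4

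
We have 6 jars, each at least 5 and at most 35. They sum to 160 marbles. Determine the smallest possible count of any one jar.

5

To make one jar as small as possible, make the other 5 as large as possible.
The other 5 can take up 5 × 35 = 175 ≥ 160 − 5, so one jar can sit at its floor of 5.
Achievable: one at 5 and the other 5 totalling 155, which fits since 5 × 5 ≤ 155 ≤ 5 × 35.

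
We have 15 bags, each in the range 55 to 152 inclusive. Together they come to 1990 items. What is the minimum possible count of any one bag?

55

To make one bag as small as possible, make the other 14 as large as possible.
The other 14 can take up 14 × 152 = 2128 ≥ 1990 − 55, so one bag can sit at its floor of 55.
Achievable: one at 55 and the other 14 totalling 1935, which fits since 14 × 55 ≤ 1935 ≤ 14 × 152.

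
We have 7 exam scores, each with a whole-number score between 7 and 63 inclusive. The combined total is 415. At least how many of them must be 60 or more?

If only k of them are at least 60, the other 7 − k are at most 59, so the total is at most k·63 + (7 − k)·59.
This must reach 415, so k·63 + (7 − k)·59 ≥ 415, giving k ≥ 1.
Exactly 1 works: 1 value at 63 and 6 at 59 total 417; lower one of the high values by 2 (still ≥ 60) to hit 415.

1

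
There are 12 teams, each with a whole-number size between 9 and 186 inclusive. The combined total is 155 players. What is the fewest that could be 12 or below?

1

If only k of them are at most 12, the other 12 − k are at least 13, so the total is at least (12 − k)·13 + k·9.
This is ≤ 155, so (12 − k)·13 + 9k ≤ 155, which gives k ≥ 1.
Exactly 1 works: 1 value at 9 and 11 at 13 total 152; raise one of the low values by 3 (still ≤ 12) to hit 155.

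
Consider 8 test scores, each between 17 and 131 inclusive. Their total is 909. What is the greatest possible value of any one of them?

131

To make one score as large as possible, make the other 7 as small as possible.
The other 7 contribute at least 7 × 17 = 119, leaving at most 909 − 119 = 790.
But each score is capped at 131, so the maximum is 131.
Achievable: one at 131 and the other 7 totalling 778, which fits since 7 × 17 ≤ 778 ≤ 7 × 131.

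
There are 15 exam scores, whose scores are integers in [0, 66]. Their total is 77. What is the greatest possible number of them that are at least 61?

1

Suppose k of them are at least 61. Those contribute at least 61 each and the other 15 − k at least 0 each.
So the total is at least 61k + 0(15 − k) = 0 + 61k. This must be ≤ 77, giving k ≤ 1.
k = 1 is achieved by 1 value at 61 and 14 at 0, total 61; add 16 to one value (staying below 61) to reach 77.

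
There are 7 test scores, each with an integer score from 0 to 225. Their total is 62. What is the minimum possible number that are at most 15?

Each value above 15 is at least 16, contributing at least 16 − 0 = 16 above the floor 0.
The sum exceeds the floor total 0 by 62, so at most ⌊62/16⌋ = 3 exceed 15, and at least 4 are ≤ 15.
Exactly 4 works: 4 values at 0 and 3 at 16 total 48; raise one of the low values by 14 (still ≤ 15) to hit 62.

4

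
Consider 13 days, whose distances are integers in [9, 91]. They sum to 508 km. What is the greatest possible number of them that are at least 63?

7

If k of the values are ≥ 63, the total is ≥ 63k + 9(13 − k).
Setting 63k + 9(13 − k) ≤ 508 gives 54k ≤ 391, so k ≤ 7.
k = 7 is achieved by 7 values at 63 and 6 at 9, total 495; add 13 to one value (staying below 63) to reach 508.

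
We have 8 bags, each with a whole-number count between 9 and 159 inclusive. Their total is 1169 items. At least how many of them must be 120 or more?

If only k of them are at least 120, the other 8 − k are at most 119, so the total is at most k·159 + (8 − k)·119.
This must reach 1169, so k·159 + (8 − k)·119 ≥ 1169, giving k ≥ 6.
Exactly 6 works: 6 values at 159 and 2 at 119 total 1192; lower one of the high values by 23 (still ≥ 120) to hit 1169.

6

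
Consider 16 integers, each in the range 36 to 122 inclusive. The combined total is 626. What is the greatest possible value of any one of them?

Maximizing one value means minimizing the remaining 15.
The other 15 contribute at least 15 × 36 = 540, leaving at most 626 − 540 = 86.
Since 86 ≤ 122, this is achievable: one at 86 and 15 at 36.

86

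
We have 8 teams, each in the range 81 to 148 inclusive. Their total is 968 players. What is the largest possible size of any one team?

148

Maximizing one value means minimizing the remaining 7.
The other 7 contribute at least 7 × 81 = 567, leaving at most 968 − 567 = 401.
But each team is capped at 148, so the maximum is 148.
Achievable: one at 148 and the other 7 totalling 820, which fits since 7 × 81 ≤ 820 ≤ 7 × 148.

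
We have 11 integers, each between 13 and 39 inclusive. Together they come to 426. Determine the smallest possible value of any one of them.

To make one integer as small as possible, make the other 10 as large as possible.
The other 10 contribute at most 10 × 39 = 390, leaving at least 426 − 390 = 36.
Since 36 ≥ 13, this is achievable: one at 36 and 10 at 39.

36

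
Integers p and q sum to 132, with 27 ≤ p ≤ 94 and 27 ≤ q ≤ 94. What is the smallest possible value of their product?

For a fixed sum, pq is smallest when p and q are as far apart as possible.
The extreme feasible split is p = 38, q = 94, giving pq = 3572.

3572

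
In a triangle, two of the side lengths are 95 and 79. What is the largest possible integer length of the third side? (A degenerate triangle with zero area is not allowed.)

173

The third side must be less than 95 + 79 = 174.
The largest integer below 174 is 173.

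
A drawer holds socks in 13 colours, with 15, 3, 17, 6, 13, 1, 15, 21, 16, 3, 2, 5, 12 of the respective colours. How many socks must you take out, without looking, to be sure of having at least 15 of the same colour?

In the worst case you take as many as possible of each colour without reaching 15: 14 + 3 + 14 + 6 + 13 + 1 + 14 + 14 + 14 + 3 + 2 + 5 + 12 = 115.
The next one must give 15 of some colour, so 115 + 1 = 116.

116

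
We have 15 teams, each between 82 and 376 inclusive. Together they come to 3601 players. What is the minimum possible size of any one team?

Minimizing one value means maximizing the remaining 14.
The other 14 can take up 14 × 376 = 5264 ≥ 3601 − 82, so one team can sit at its floor of 82.
Achievable: one at 82 and the other 14 totalling 3519, which fits since 14 × 82 ≤ 3519 ≤ 14 × 376.

82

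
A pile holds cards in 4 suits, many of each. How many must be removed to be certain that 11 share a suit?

In the worst case you draw 10 of each of the 4 suits: 4 × 10 = 40.
One more forces 11 of some suit, so 40 + 1 = 41.

41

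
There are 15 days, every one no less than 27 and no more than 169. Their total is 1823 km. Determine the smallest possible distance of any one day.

To make one day as small as possible, make the other 14 as large as possible.
The other 14 can take up 14 × 169 = 2366 ≥ 1823 − 27, so one day can sit at its floor of 27.
Achievable: one at 27 and the other 14 totalling 1796, which fits since 14 × 27 ≤ 1796 ≤ 14 × 169.

27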